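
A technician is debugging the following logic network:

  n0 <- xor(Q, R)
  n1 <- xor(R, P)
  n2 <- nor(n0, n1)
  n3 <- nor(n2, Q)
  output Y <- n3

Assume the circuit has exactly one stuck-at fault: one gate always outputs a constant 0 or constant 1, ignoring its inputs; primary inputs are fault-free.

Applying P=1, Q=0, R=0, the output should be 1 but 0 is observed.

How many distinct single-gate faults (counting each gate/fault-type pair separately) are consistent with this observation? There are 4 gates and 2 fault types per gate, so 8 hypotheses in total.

Fault-free: n0=0, n1=1, n2=0, n3=1 → 1. Observed 0.
  n0 stuck-at-0: output 1 ✗
  n0 stuck-at-1: output 1 ✗
  n1 stuck-at-0: output 0 ✓
  n1 stuck-at-1: output 1 ✗
  n2 stuck-at-0: output 1 ✗
  n2 stuck-at-1: output 0 ✓
  n3 stuck-at-0: output 0 ✓
  n3 stuck-at-1: output 1 ✗
Consistent faults: {n1 stuck-at-0, n2 stuck-at-1, n3 stuck-at-0} — 3 in all.

3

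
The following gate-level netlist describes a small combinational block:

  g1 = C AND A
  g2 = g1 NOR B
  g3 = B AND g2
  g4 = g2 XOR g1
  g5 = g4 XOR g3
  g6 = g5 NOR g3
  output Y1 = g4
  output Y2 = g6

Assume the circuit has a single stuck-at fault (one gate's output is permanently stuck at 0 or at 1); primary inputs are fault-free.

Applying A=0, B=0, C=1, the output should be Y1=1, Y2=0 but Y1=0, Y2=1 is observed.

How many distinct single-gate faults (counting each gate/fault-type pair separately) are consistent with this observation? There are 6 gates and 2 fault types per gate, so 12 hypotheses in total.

2

Fault-free: g1=0, g2=1, g3=0, g4=1, g5=1, g6=0 → Y1=1, Y2=0. Observed Y1=0, Y2=1.
  g1 stuck-at-0: output Y1=1, Y2=0 ✗
  g1 stuck-at-1: output Y1=1, Y2=0 ✗
  g2 stuck-at-0: output Y1=0, Y2=1 ✓
  g2 stuck-at-1: output Y1=1, Y2=0 ✗
  g3 stuck-at-0: output Y1=1, Y2=0 ✗
  g3 stuck-at-1: output Y1=1, Y2=0 ✗
  g4 stuck-at-0: output Y1=0, Y2=1 ✓
  g4 stuck-at-1: output Y1=1, Y2=0 ✗
  g5 stuck-at-0: output Y1=1, Y2=1 ✗
  g5 stuck-at-1: output Y1=1, Y2=0 ✗
  g6 stuck-at-0: output Y1=1, Y2=0 ✗
  g6 stuck-at-1: output Y1=1, Y2=1 ✗
Consistent faults: {g2 stuck-at-0, g4 stuck-at-0} — 2 in all.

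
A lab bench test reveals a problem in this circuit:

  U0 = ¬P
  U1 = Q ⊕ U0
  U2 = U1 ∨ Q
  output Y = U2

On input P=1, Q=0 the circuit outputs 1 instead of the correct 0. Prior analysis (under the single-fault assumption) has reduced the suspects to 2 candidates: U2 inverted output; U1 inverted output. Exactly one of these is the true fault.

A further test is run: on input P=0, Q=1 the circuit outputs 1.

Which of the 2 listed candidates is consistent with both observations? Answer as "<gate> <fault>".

U1 inverted output

Evaluate each candidate on input P=0, Q=1:
  U2 inverted output: U0=1, U1=0, U2=0 [inverted output] → 0 — eliminated
  U1 inverted output: U0=1, U1=1 [inverted output], U2=1 → 1 — matches
Only U1 inverted output reproduces the observed 1.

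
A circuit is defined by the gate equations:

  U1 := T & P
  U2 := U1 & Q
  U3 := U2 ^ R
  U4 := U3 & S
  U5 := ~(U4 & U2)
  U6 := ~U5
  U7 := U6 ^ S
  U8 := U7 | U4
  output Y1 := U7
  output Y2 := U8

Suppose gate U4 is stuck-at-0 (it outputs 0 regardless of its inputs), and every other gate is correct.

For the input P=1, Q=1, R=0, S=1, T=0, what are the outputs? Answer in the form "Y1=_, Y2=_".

Y1=1, Y2=1

Propagate with U4 forced: U1=0, U2=0, U3=0, U4=0 [stuck-at-0], U5=1, U6=0, U7=1, U8=1.
So the outputs are Y1=1, Y2=1. (Same as the fault-free value — the fault is masked on this input.)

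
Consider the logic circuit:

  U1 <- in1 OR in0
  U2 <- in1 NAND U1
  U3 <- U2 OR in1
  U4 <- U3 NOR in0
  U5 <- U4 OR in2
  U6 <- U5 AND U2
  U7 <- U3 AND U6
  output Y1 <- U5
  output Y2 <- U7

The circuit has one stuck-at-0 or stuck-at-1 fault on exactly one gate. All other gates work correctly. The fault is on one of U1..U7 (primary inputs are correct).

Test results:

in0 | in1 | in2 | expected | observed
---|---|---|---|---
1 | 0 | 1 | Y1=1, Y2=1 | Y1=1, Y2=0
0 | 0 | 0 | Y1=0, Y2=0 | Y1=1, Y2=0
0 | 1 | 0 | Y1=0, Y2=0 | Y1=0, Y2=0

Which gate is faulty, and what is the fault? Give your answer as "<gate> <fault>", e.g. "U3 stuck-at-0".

Fault-free values for test 1 (in0=1, in1=0, in2=1): U1=1, U2=1, U3=1, U4=0, U5=1, U6=1, U7=1, giving Y1=1, Y2=1. Observed Y1=1, Y2=0.
Test 1: faults giving observed Y1=1, Y2=0 are {U2 stuck-at-0, U3 stuck-at-0, U6 stuck-at-0, U7 stuck-at-0}.
Test 2 (in0=0, in1=0, in2=0): fault-free U1=0, U2=1, U3=1, U4=0, U5=0, U6=0, U7=0 → Y1=0, Y2=0; observed Y1=1, Y2=0. Eliminates U6 stuck-at-0, U7 stuck-at-0.
Test 3 (in0=0, in1=1, in2=0): fault-free U1=1, U2=0, U3=1, U4=0, U5=0, U6=0, U7=0 → Y1=0, Y2=0; observed Y1=0, Y2=0. Eliminates U3 stuck-at-0.
Only U2 stuck-at-0 is consistent with every test.

U2 stuck-at-0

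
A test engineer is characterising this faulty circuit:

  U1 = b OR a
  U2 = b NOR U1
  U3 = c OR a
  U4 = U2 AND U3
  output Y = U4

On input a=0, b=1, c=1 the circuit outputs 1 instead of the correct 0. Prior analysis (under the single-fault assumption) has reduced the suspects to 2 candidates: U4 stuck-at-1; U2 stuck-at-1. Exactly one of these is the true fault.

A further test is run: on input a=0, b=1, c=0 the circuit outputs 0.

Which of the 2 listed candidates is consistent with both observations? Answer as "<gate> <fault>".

U2 stuck-at-1

Evaluate each candidate on input a=0, b=1, c=0:
  U4 stuck-at-1: U1=1, U2=0, U3=0, U4=1 [stuck-at-1] → 1 — eliminated
  U2 stuck-at-1: U1=1, U2=1 [stuck-at-1], U3=0, U4=0 → 0 — matches
Only U2 stuck-at-1 reproduces the observed 0.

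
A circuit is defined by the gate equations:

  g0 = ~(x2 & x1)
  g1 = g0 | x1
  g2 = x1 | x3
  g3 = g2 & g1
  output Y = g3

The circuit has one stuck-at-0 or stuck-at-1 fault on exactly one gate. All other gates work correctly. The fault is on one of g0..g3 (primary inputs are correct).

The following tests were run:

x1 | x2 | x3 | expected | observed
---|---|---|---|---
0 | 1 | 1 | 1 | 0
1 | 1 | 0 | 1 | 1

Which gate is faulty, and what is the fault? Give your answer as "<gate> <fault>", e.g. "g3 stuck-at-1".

Fault-free values for test 1 (x1=0, x2=1, x3=1): g0=1, g1=1, g2=1, g3=1, giving Y=1. Observed 0.
Test 1: faults giving observed 0 are {g0 stuck-at-0, g1 stuck-at-0, g2 stuck-at-0, g3 stuck-at-0}.
Test 2 (x1=1, x2=1, x3=0): fault-free g0=0, g1=1, g2=1, g3=1 → 1; observed 1. Eliminates g1 stuck-at-0, g2 stuck-at-0, g3 stuck-at-0.
Only g0 stuck-at-0 is consistent with every test.

g0 stuck-at-0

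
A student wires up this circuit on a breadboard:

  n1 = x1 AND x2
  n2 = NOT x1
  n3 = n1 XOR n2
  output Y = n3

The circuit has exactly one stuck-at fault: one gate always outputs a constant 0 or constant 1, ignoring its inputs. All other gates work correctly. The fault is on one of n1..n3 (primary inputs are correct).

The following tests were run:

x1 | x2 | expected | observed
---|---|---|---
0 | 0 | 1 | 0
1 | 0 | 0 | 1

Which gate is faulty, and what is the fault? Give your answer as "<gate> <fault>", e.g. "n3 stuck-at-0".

Fault-free values for test 1 (x1=0, x2=0): n1=0, n2=1, n3=1, giving Y=1. Observed 0.
Test 1: faults giving observed 0 are {n1 stuck-at-1, n2 stuck-at-0, n3 stuck-at-0}.
Test 2 (x1=1, x2=0): fault-free n1=0, n2=0, n3=0 → 0; observed 1. Eliminates n2 stuck-at-0, n3 stuck-at-0.
Only n1 stuck-at-1 is consistent with every test.

n1 stuck-at-1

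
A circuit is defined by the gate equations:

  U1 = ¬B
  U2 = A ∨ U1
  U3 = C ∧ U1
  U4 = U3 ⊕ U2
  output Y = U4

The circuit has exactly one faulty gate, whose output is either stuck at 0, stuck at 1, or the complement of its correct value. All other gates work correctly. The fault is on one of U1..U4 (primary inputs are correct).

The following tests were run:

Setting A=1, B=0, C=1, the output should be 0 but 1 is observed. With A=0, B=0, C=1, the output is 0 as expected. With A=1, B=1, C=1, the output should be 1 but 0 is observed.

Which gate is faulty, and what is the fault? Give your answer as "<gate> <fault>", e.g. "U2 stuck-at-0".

U1 inverted output

Fault-free values for test 1 (A=1, B=0, C=1): U1=1, U2=1, U3=1, U4=0, giving Y=0. Observed 1.
Test 1: faults giving observed 1 are {U1 stuck-at-0, U1 inverted output, U2 stuck-at-0, U2 inverted output, U3 stuck-at-0, U3 inverted output, U4 stuck-at-1, U4 inverted output}.
Test 2 (A=0, B=0, C=1): fault-free U1=1, U2=1, U3=1, U4=0 → 0; observed 0. Eliminates U2 stuck-at-0, U2 inverted output, U3 stuck-at-0, U3 inverted output, U4 stuck-at-1, U4 inverted output.
Test 3 (A=1, B=1, C=1): fault-free U1=0, U2=1, U3=0, U4=1 → 1; observed 0. Eliminates U1 stuck-at-0.
Only U1 inverted output is consistent with every test.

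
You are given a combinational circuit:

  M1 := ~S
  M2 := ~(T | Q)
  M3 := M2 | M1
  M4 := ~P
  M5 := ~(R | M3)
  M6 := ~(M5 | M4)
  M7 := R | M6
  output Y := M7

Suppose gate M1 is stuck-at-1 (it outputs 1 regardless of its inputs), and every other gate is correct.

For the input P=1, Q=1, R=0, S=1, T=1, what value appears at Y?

1

Propagate with M1 forced: M1=1 [stuck-at-1], M2=0, M3=1, M4=0, M5=0, M6=1, M7=1.
So Y = 1. (Without the fault it would be 0.)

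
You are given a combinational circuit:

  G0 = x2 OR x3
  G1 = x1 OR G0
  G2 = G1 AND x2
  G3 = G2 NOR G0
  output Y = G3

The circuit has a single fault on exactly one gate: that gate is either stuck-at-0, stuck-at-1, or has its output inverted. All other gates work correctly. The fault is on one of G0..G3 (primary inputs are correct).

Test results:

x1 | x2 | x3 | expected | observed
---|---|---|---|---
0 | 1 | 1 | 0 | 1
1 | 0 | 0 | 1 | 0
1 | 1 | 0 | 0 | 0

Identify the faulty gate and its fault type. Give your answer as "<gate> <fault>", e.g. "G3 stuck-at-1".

Fault-free values for test 1 (x1=0, x2=1, x3=1): G0=1, G1=1, G2=1, G3=0, giving Y=0. Observed 1.
Test 1: faults giving observed 1 are {G0 stuck-at-0, G0 inverted output, G3 stuck-at-1, G3 inverted output}.
Test 2 (x1=1, x2=0, x3=0): fault-free G0=0, G1=1, G2=0, G3=1 → 1; observed 0. Eliminates G0 stuck-at-0, G3 stuck-at-1.
Test 3 (x1=1, x2=1, x3=0): fault-free G0=1, G1=1, G2=1, G3=0 → 0; observed 0. Eliminates G3 inverted output.
Only G0 inverted output is consistent with every test.

G0 inverted output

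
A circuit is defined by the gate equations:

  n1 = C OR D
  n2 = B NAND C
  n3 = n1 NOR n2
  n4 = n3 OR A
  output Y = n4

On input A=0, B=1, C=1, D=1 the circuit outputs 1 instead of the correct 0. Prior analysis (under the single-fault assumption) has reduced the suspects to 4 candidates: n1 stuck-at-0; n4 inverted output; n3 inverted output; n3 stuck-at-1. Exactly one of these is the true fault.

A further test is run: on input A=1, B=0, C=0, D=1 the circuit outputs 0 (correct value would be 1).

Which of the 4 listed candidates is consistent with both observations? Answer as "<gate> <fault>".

Evaluate each candidate on input A=1, B=0, C=0, D=1:
  n1 stuck-at-0: n1=0 [stuck-at-0], n2=1, n3=0, n4=1 → 1 — eliminated
  n4 inverted output: n1=1, n2=1, n3=0, n4=0 [inverted output] → 0 — matches
  n3 inverted output: n1=1, n2=1, n3=1 [inverted output], n4=1 → 1 — eliminated
  n3 stuck-at-1: n1=1, n2=1, n3=1 [stuck-at-1], n4=1 → 1 — eliminated
Only n4 inverted output reproduces the observed 0.

n4 inverted output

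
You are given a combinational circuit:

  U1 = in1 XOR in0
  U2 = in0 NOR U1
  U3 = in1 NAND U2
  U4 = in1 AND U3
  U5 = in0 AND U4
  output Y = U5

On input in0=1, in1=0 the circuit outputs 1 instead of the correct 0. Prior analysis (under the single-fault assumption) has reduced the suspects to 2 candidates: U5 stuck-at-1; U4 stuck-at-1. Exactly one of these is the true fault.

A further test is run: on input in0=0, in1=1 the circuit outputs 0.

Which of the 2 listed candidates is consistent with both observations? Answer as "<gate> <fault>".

U4 stuck-at-1

Evaluate each candidate on input in0=0, in1=1:
  U5 stuck-at-1: U1=1, U2=0, U3=1, U4=1, U5=1 [stuck-at-1] → 1 — eliminated
  U4 stuck-at-1: U1=1, U2=0, U3=1, U4=1 [stuck-at-1], U5=0 → 0 — matches
Only U4 stuck-at-1 reproduces the observed 0.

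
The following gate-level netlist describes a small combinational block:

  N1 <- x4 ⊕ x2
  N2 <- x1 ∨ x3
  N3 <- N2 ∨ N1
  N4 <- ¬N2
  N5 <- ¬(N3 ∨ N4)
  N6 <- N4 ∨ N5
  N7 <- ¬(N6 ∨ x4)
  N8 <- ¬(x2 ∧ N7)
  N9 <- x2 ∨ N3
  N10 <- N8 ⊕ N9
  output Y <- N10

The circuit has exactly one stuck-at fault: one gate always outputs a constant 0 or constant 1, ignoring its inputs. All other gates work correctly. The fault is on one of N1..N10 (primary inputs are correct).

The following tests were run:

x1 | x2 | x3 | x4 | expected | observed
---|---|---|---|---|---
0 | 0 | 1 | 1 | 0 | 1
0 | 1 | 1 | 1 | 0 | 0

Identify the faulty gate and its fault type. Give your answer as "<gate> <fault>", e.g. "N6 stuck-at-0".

Fault-free values for test 1 (x1=0, x2=0, x3=1, x4=1): N1=1, N2=1, N3=1, N4=0, N5=0, N6=0, N7=0, N8=1, N9=1, N10=0, giving Y=0. Observed 1.
Test 1: faults giving observed 1 are {N3 stuck-at-0, N8 stuck-at-0, N9 stuck-at-0, N10 stuck-at-1}.
Test 2 (x1=0, x2=1, x3=1, x4=1): fault-free N1=0, N2=1, N3=1, N4=0, N5=0, N6=0, N7=0, N8=1, N9=1, N10=0 → 0; observed 0. Eliminates N8 stuck-at-0, N9 stuck-at-0, N10 stuck-at-1.
Only N3 stuck-at-0 is consistent with every test.

N3 stuck-at-0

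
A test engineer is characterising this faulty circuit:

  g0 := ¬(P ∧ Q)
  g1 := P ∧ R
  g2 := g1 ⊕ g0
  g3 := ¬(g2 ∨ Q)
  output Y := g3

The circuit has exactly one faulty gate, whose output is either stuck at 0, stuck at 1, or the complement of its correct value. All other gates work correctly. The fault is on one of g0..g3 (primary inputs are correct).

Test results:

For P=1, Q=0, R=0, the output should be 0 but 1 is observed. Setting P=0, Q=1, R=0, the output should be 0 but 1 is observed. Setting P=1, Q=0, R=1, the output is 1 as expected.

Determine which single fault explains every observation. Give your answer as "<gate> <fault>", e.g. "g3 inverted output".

Fault-free values for test 1 (P=1, Q=0, R=0): g0=1, g1=0, g2=1, g3=0, giving Y=0. Observed 1.
Test 1: faults giving observed 1 are {g0 stuck-at-0, g0 inverted output, g1 stuck-at-1, g1 inverted output, g2 stuck-at-0, g2 inverted output, g3 stuck-at-1, g3 inverted output}.
Test 2 (P=0, Q=1, R=0): fault-free g0=1, g1=0, g2=1, g3=0 → 0; observed 1. Eliminates g0 stuck-at-0, g0 inverted output, g1 stuck-at-1, g1 inverted output, g2 stuck-at-0, g2 inverted output.
Test 3 (P=1, Q=0, R=1): fault-free g0=1, g1=1, g2=0, g3=1 → 1; observed 1. Eliminates g3 inverted output.
Only g3 stuck-at-1 is consistent with every test.

g3 stuck-at-1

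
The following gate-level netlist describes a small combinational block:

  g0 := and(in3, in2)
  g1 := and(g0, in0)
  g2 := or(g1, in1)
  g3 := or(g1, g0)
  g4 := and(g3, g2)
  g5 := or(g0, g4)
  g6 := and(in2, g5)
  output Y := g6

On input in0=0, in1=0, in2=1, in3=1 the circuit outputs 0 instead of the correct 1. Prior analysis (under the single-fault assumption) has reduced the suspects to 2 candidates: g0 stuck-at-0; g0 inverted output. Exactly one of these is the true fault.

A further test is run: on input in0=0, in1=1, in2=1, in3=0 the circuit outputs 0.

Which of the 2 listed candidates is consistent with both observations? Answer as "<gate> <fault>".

Evaluate each candidate on input in0=0, in1=1, in2=1, in3=0:
  g0 stuck-at-0: g0=0 [stuck-at-0], g1=0, g2=1, g3=0, g4=0, g5=0, g6=0 → 0 — matches
  g0 inverted output: g0=1 [inverted output], g1=0, g2=1, g3=1, g4=1, g5=1, g6=1 → 1 — eliminated
Only g0 stuck-at-0 reproduces the observed 0.

g0 stuck-at-0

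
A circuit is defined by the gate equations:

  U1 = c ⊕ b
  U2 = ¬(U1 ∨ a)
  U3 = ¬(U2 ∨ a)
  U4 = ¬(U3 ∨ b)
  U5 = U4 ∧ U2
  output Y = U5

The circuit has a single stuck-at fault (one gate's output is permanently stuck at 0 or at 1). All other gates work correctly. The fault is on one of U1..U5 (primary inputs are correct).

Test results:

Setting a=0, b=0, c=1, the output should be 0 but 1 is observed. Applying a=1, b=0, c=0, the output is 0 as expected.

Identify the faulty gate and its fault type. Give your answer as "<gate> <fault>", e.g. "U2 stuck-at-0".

U1 stuck-at-0

Fault-free values for test 1 (a=0, b=0, c=1): U1=1, U2=0, U3=1, U4=0, U5=0, giving Y=0. Observed 1.
Test 1: faults giving observed 1 are {U1 stuck-at-0, U2 stuck-at-1, U5 stuck-at-1}.
Test 2 (a=1, b=0, c=0): fault-free U1=0, U2=0, U3=0, U4=1, U5=0 → 0; observed 0. Eliminates U2 stuck-at-1, U5 stuck-at-1.
Only U1 stuck-at-0 is consistent with every test.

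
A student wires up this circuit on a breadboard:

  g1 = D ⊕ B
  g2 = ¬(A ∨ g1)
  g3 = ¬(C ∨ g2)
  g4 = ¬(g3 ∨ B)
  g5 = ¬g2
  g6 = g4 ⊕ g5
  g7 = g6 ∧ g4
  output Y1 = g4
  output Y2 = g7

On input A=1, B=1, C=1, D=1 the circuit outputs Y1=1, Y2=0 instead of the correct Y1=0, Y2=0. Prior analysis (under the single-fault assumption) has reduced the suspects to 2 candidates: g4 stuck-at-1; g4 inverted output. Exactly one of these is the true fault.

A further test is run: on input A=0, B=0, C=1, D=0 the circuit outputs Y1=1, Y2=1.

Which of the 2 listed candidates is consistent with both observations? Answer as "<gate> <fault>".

Evaluate each candidate on input A=0, B=0, C=1, D=0:
  g4 stuck-at-1: g1=0, g2=1, g3=0, g4=1 [stuck-at-1], g5=0, g6=1, g7=1 → Y1=1, Y2=1 — matches
  g4 inverted output: g1=0, g2=1, g3=0, g4=0 [inverted output], g5=0, g6=0, g7=0 → Y1=0, Y2=0 — eliminated
Only g4 stuck-at-1 reproduces the observed Y1=1, Y2=1.

g4 stuck-at-1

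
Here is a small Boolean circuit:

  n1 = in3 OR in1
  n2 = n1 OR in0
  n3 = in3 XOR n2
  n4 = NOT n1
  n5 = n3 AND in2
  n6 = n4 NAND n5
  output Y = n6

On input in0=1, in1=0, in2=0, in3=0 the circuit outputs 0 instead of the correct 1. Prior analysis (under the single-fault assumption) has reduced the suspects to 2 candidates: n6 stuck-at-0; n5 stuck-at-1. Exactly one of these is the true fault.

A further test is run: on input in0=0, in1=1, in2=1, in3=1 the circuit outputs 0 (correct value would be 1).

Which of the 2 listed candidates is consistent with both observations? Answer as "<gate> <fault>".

Evaluate each candidate on input in0=0, in1=1, in2=1, in3=1:
  n6 stuck-at-0: n1=1, n2=1, n3=0, n4=0, n5=0, n6=0 [stuck-at-0] → 0 — matches
  n5 stuck-at-1: n1=1, n2=1, n3=0, n4=0, n5=1 [stuck-at-1], n6=1 → 1 — eliminated
Only n6 stuck-at-0 reproduces the observed 0.

n6 stuck-at-0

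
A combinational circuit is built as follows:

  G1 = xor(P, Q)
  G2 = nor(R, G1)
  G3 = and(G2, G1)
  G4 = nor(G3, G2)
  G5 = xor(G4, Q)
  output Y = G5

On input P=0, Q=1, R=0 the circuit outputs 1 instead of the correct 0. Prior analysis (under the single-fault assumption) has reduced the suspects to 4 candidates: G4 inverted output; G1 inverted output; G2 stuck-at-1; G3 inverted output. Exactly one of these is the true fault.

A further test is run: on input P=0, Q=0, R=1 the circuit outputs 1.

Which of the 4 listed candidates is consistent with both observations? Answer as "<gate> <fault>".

G1 inverted output

Evaluate each candidate on input P=0, Q=0, R=1:
  G4 inverted output: G1=0, G2=0, G3=0, G4=0 [inverted output], G5=0 → 0 — eliminated
  G1 inverted output: G1=1 [inverted output], G2=0, G3=0, G4=1, G5=1 → 1 — matches
  G2 stuck-at-1: G1=0, G2=1 [stuck-at-1], G3=0, G4=0, G5=0 → 0 — eliminated
  G3 inverted output: G1=0, G2=0, G3=1 [inverted output], G4=0, G5=0 → 0 — eliminated
Only G1 inverted output reproduces the observed 1.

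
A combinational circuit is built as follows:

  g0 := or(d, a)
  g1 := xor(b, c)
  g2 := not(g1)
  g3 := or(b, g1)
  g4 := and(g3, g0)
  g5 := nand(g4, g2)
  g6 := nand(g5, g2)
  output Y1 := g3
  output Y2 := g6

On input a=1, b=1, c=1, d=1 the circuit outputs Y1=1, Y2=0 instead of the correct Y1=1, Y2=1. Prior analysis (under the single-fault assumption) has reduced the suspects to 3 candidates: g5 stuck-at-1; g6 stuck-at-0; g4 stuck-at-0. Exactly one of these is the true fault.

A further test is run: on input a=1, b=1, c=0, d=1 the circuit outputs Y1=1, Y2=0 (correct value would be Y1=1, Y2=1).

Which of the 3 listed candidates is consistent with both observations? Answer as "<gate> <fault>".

Evaluate each candidate on input a=1, b=1, c=0, d=1:
  g5 stuck-at-1: g0=1, g1=1, g2=0, g3=1, g4=1, g5=1 [stuck-at-1], g6=1 → Y1=1, Y2=1 — eliminated
  g6 stuck-at-0: g0=1, g1=1, g2=0, g3=1, g4=1, g5=1, g6=0 [stuck-at-0] → Y1=1, Y2=0 — matches
  g4 stuck-at-0: g0=1, g1=1, g2=0, g3=1, g4=0 [stuck-at-0], g5=1, g6=1 → Y1=1, Y2=1 — eliminated
Only g6 stuck-at-0 reproduces the observed Y1=1, Y2=0.

g6 stuck-at-0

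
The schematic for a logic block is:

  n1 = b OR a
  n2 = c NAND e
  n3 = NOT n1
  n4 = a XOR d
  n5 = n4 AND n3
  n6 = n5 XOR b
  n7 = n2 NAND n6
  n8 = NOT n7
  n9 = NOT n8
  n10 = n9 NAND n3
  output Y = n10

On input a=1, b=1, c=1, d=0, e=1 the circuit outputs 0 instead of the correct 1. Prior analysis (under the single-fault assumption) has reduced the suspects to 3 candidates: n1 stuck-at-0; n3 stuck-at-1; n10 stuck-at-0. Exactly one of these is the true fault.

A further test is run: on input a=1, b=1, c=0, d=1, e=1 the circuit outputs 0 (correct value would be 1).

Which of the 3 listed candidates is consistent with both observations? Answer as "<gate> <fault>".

n10 stuck-at-0

Evaluate each candidate on input a=1, b=1, c=0, d=1, e=1:
  n1 stuck-at-0: n1=0 [stuck-at-0], n2=1, n3=1, n4=0, n5=0, n6=1, n7=0, n8=1, n9=0, n10=1 → 1 — eliminated
  n3 stuck-at-1: n1=1, n2=1, n3=1 [stuck-at-1], n4=0, n5=0, n6=1, n7=0, n8=1, n9=0, n10=1 → 1 — eliminated
  n10 stuck-at-0: n1=1, n2=1, n3=0, n4=0, n5=0, n6=1, n7=0, n8=1, n9=0, n10=0 [stuck-at-0] → 0 — matches
Only n10 stuck-at-0 reproduces the observed 0.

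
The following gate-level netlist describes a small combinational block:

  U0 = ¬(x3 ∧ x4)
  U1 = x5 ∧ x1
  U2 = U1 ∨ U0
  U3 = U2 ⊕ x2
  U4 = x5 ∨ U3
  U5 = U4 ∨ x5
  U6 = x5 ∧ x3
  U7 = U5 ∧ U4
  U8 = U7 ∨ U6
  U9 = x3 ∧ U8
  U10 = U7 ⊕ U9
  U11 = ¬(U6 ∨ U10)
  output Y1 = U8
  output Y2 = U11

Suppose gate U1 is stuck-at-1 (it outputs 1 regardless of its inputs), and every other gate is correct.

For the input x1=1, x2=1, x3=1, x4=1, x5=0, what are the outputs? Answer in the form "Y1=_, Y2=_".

Y1=0, Y2=1

Propagate with U1 forced: U0=0, U1=1 [stuck-at-1], U2=1, U3=0, U4=0, U5=0, U6=0, U7=0, U8=0, U9=0, U10=0, U11=1.
So the outputs are Y1=0, Y2=1. (Without the fault they would be Y1=1, Y2=1.)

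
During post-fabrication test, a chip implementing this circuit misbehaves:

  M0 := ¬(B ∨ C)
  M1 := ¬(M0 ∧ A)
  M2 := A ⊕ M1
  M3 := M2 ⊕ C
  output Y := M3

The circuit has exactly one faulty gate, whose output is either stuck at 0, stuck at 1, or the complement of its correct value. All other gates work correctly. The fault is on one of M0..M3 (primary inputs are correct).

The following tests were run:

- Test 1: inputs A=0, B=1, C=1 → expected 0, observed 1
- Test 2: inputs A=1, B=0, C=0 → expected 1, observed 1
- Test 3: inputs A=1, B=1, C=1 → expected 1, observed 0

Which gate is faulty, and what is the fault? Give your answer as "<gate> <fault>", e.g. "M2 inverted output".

M1 stuck-at-0

Fault-free values for test 1 (A=0, B=1, C=1): M0=0, M1=1, M2=1, M3=0, giving Y=0. Observed 1.
Test 1: faults giving observed 1 are {M1 stuck-at-0, M1 inverted output, M2 stuck-at-0, M2 inverted output, M3 stuck-at-1, M3 inverted output}.
Test 2 (A=1, B=0, C=0): fault-free M0=1, M1=0, M2=1, M3=1 → 1; observed 1. Eliminates M1 inverted output, M2 stuck-at-0, M2 inverted output, M3 inverted output.
Test 3 (A=1, B=1, C=1): fault-free M0=0, M1=1, M2=0, M3=1 → 1; observed 0. Eliminates M3 stuck-at-1.
Only M1 stuck-at-0 is consistent with every test.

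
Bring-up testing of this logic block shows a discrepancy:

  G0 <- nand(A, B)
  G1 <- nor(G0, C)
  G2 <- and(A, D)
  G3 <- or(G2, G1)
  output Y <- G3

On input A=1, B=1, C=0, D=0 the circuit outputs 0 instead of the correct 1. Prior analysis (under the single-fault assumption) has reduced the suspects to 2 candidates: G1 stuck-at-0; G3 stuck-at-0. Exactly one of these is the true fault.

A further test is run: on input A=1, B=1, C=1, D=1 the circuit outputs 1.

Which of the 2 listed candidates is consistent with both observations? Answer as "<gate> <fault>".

Evaluate each candidate on input A=1, B=1, C=1, D=1:
  G1 stuck-at-0: G0=0, G1=0 [stuck-at-0], G2=1, G3=1 → 1 — matches
  G3 stuck-at-0: G0=0, G1=0, G2=1, G3=0 [stuck-at-0] → 0 — eliminated
Only G1 stuck-at-0 reproduces the observed 1.

G1 stuck-at-0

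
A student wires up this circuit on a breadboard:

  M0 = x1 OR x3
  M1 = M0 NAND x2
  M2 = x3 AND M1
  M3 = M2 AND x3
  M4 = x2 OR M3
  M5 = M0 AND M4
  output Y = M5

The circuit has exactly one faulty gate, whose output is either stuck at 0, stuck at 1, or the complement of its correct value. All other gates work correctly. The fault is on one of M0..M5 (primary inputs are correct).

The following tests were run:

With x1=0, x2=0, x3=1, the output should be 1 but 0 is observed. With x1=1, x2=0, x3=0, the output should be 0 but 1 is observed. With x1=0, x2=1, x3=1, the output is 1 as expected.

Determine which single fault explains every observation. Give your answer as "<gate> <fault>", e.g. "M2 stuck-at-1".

Fault-free values for test 1 (x1=0, x2=0, x3=1): M0=1, M1=1, M2=1, M3=1, M4=1, M5=1, giving Y=1. Observed 0.
Test 1: faults giving observed 0 are {M0 stuck-at-0, M0 inverted output, M1 stuck-at-0, M1 inverted output, M2 stuck-at-0, M2 inverted output, M3 stuck-at-0, M3 inverted output, M4 stuck-at-0, M4 inverted output, M5 stuck-at-0, M5 inverted output}.
Test 2 (x1=1, x2=0, x3=0): fault-free M0=1, M1=1, M2=0, M3=0, M4=0, M5=0 → 0; observed 1. Eliminates M0 stuck-at-0, M0 inverted output, M1 stuck-at-0, M1 inverted output, M2 stuck-at-0, M2 inverted output, M3 stuck-at-0, M4 stuck-at-0, M5 stuck-at-0.
Test 3 (x1=0, x2=1, x3=1): fault-free M0=1, M1=0, M2=0, M3=0, M4=1, M5=1 → 1; observed 1. Eliminates M4 inverted output, M5 inverted output.
Only M3 inverted output is consistent with every test.

M3 inverted output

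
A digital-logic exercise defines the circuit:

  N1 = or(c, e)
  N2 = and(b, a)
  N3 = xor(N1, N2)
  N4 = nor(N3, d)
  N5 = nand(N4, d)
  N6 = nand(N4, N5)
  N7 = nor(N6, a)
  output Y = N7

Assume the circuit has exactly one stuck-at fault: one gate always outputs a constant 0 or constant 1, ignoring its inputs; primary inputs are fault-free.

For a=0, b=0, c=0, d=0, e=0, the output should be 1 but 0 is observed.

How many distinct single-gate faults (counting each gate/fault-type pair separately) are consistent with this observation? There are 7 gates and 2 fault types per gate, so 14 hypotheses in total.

7

Fault-free: N1=0, N2=0, N3=0, N4=1, N5=1, N6=0, N7=1 → 1. Observed 0.
  N1 stuck-at-0: output 1 ✗
  N1 stuck-at-1: output 0 ✓
  N2 stuck-at-0: output 1 ✗
  N2 stuck-at-1: output 0 ✓
  N3 stuck-at-0: output 1 ✗
  N3 stuck-at-1: output 0 ✓
  N4 stuck-at-0: output 0 ✓
  N4 stuck-at-1: output 1 ✗
  N5 stuck-at-0: output 0 ✓
  N5 stuck-at-1: output 1 ✗
  N6 stuck-at-0: output 1 ✗
  N6 stuck-at-1: output 0 ✓
  N7 stuck-at-0: output 0 ✓
  N7 stuck-at-1: output 1 ✗
Consistent faults: {N1 stuck-at-1, N2 stuck-at-1, N3 stuck-at-1, N4 stuck-at-0, N5 stuck-at-0, N6 stuck-at-1, N7 stuck-at-0} — 7 in all.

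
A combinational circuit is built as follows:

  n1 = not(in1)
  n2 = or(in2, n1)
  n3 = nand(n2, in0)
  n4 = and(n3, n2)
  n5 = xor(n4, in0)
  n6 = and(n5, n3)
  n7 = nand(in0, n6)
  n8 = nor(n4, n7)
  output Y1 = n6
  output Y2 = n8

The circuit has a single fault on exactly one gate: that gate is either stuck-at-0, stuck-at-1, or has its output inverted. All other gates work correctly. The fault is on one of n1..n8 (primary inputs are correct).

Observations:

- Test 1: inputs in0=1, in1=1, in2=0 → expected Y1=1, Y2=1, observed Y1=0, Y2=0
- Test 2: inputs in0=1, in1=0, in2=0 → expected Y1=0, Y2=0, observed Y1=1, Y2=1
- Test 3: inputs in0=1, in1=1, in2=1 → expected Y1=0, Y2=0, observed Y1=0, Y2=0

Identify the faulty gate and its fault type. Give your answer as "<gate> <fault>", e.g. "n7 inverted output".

Fault-free values for test 1 (in0=1, in1=1, in2=0): n1=0, n2=0, n3=1, n4=0, n5=1, n6=1, n7=0, n8=1, giving Y1=1, Y2=1. Observed Y1=0, Y2=0.
Test 1: faults giving observed Y1=0, Y2=0 are {n1 stuck-at-1, n1 inverted output, n2 stuck-at-1, n2 inverted output, n3 stuck-at-0, n3 inverted output, n4 stuck-at-1, n4 inverted output, n5 stuck-at-0, n5 inverted output, n6 stuck-at-0, n6 inverted output}.
Test 2 (in0=1, in1=0, in2=0): fault-free n1=1, n2=1, n3=0, n4=0, n5=1, n6=0, n7=1, n8=0 → Y1=0, Y2=0; observed Y1=1, Y2=1. Eliminates n1 stuck-at-1, n2 stuck-at-1, n3 stuck-at-0, n3 inverted output, n4 stuck-at-1, n4 inverted output, n5 stuck-at-0, n5 inverted output, n6 stuck-at-0.
Test 3 (in0=1, in1=1, in2=1): fault-free n1=0, n2=1, n3=0, n4=0, n5=1, n6=0, n7=1, n8=0 → Y1=0, Y2=0; observed Y1=0, Y2=0. Eliminates n2 inverted output, n6 inverted output.
Only n1 inverted output is consistent with every test.

n1 inverted output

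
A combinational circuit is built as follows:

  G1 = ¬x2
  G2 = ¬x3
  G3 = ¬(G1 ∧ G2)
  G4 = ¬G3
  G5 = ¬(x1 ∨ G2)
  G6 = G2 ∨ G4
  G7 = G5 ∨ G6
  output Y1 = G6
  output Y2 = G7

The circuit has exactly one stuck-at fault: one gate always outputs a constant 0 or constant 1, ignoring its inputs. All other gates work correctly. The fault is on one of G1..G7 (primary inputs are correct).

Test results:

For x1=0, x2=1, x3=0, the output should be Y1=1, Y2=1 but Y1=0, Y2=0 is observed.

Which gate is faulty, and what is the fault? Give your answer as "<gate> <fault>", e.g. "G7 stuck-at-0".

Fault-free values for test 1 (x1=0, x2=1, x3=0): G1=0, G2=1, G3=1, G4=0, G5=0, G6=1, G7=1, giving Y1=1, Y2=1. Observed Y1=0, Y2=0.
Test 1: faults giving observed Y1=0, Y2=0 are {G6 stuck-at-0}.
Only G6 stuck-at-0 is consistent with every test.

G6 stuck-at-0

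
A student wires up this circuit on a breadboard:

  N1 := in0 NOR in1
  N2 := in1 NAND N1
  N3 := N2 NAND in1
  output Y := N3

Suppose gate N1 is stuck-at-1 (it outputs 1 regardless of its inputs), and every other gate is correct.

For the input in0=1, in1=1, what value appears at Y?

1

Propagate with N1 forced: N1=1 [stuck-at-1], N2=0, N3=1.
So Y = 1. (Without the fault it would be 0.)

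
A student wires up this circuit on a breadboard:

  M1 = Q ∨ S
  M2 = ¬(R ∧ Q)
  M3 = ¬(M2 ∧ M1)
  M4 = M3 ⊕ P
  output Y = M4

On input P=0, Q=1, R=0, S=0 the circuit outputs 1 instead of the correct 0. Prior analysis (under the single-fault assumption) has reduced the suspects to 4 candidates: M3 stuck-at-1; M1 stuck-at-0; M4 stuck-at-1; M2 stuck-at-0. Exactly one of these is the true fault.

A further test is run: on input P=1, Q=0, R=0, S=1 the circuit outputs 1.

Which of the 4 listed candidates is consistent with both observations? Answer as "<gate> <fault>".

M4 stuck-at-1

Evaluate each candidate on input P=1, Q=0, R=0, S=1:
  M3 stuck-at-1: M1=1, M2=1, M3=1 [stuck-at-1], M4=0 → 0 — eliminated
  M1 stuck-at-0: M1=0 [stuck-at-0], M2=1, M3=1, M4=0 → 0 — eliminated
  M4 stuck-at-1: M1=1, M2=1, M3=0, M4=1 [stuck-at-1] → 1 — matches
  M2 stuck-at-0: M1=1, M2=0 [stuck-at-0], M3=1, M4=0 → 0 — eliminated
Only M4 stuck-at-1 reproduces the observed 1.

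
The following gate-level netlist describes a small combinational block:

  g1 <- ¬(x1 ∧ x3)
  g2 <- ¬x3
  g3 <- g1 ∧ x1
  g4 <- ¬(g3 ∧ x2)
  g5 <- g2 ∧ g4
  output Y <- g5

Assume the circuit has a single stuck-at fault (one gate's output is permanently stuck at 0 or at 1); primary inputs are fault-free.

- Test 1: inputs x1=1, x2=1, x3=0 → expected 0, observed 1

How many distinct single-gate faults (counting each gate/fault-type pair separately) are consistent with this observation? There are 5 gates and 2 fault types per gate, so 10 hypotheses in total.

Fault-free: g1=1, g2=1, g3=1, g4=0, g5=0 → 0. Observed 1.
  g1 stuck-at-0: output 1 ✓
  g1 stuck-at-1: output 0 ✗
  g2 stuck-at-0: output 0 ✗
  g2 stuck-at-1: output 0 ✗
  g3 stuck-at-0: output 1 ✓
  g3 stuck-at-1: output 0 ✗
  g4 stuck-at-0: output 0 ✗
  g4 stuck-at-1: output 1 ✓
  g5 stuck-at-0: output 0 ✗
  g5 stuck-at-1: output 1 ✓
Consistent faults: {g1 stuck-at-0, g3 stuck-at-0, g4 stuck-at-1, g5 stuck-at-1} — 4 in all.

4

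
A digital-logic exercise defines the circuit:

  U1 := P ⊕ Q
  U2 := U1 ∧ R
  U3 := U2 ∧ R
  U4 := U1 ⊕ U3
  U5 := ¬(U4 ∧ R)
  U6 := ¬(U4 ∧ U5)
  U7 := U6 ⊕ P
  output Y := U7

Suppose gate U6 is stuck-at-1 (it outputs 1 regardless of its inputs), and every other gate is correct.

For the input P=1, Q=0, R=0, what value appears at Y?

Propagate with U6 forced: U1=1, U2=0, U3=0, U4=1, U5=1, U6=1 [stuck-at-1], U7=0.
So Y = 0. (Without the fault it would be 1.)

0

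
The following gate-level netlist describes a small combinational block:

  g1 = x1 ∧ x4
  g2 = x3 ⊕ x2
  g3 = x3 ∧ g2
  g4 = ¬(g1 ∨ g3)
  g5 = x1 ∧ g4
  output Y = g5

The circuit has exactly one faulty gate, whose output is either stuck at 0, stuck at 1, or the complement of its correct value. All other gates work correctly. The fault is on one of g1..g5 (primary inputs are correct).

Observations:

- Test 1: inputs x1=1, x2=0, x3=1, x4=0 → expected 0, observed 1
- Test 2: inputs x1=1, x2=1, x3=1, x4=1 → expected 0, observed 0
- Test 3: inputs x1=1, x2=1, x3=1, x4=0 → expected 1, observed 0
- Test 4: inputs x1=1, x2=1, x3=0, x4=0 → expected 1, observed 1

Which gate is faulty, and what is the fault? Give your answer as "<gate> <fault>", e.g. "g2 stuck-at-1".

Fault-free values for test 1 (x1=1, x2=0, x3=1, x4=0): g1=0, g2=1, g3=1, g4=0, g5=0, giving Y=0. Observed 1.
Test 1: faults giving observed 1 are {g2 stuck-at-0, g2 inverted output, g3 stuck-at-0, g3 inverted output, g4 stuck-at-1, g4 inverted output, g5 stuck-at-1, g5 inverted output}.
Test 2 (x1=1, x2=1, x3=1, x4=1): fault-free g1=1, g2=0, g3=0, g4=0, g5=0 → 0; observed 0. Eliminates g4 stuck-at-1, g4 inverted output, g5 stuck-at-1, g5 inverted output.
Test 3 (x1=1, x2=1, x3=1, x4=0): fault-free g1=0, g2=0, g3=0, g4=1, g5=1 → 1; observed 0. Eliminates g2 stuck-at-0, g3 stuck-at-0.
Test 4 (x1=1, x2=1, x3=0, x4=0): fault-free g1=0, g2=1, g3=0, g4=1, g5=1 → 1; observed 1. Eliminates g3 inverted output.
Only g2 inverted output is consistent with every test.

g2 inverted output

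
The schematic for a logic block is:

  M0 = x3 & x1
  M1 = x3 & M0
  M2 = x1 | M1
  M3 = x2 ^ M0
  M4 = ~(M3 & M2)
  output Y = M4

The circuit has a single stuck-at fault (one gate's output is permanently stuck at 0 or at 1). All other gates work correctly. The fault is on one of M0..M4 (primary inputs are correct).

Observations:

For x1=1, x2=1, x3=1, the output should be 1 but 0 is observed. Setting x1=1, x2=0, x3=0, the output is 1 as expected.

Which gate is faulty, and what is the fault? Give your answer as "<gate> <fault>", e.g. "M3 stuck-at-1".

Fault-free values for test 1 (x1=1, x2=1, x3=1): M0=1, M1=1, M2=1, M3=0, M4=1, giving Y=1. Observed 0.
Test 1: faults giving observed 0 are {M0 stuck-at-0, M3 stuck-at-1, M4 stuck-at-0}.
Test 2 (x1=1, x2=0, x3=0): fault-free M0=0, M1=0, M2=1, M3=0, M4=1 → 1; observed 1. Eliminates M3 stuck-at-1, M4 stuck-at-0.
Only M0 stuck-at-0 is consistent with every test.

M0 stuck-at-0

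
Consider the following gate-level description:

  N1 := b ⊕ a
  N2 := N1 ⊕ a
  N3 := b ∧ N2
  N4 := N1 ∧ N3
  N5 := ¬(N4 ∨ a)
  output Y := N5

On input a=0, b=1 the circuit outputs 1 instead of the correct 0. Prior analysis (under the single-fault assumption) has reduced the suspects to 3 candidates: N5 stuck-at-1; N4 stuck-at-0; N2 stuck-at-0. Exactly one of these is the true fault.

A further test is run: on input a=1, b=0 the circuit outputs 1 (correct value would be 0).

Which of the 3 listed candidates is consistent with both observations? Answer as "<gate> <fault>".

Evaluate each candidate on input a=1, b=0:
  N5 stuck-at-1: N1=1, N2=0, N3=0, N4=0, N5=1 [stuck-at-1] → 1 — matches
  N4 stuck-at-0: N1=1, N2=0, N3=0, N4=0 [stuck-at-0], N5=0 → 0 — eliminated
  N2 stuck-at-0: N1=1, N2=0 [stuck-at-0], N3=0, N4=0, N5=0 → 0 — eliminated
Only N5 stuck-at-1 reproduces the observed 1.

N5 stuck-at-1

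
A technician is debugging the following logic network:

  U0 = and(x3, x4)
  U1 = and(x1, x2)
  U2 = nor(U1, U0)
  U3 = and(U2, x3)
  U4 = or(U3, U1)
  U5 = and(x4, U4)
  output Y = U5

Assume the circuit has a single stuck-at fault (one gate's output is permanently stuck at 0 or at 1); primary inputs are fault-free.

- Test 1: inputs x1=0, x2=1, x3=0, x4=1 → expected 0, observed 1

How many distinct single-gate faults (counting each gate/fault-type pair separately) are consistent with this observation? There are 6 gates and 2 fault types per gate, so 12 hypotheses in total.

Fault-free: U0=0, U1=0, U2=1, U3=0, U4=0, U5=0 → 0. Observed 1.
  U0 stuck-at-0: output 0 ✗
  U0 stuck-at-1: output 0 ✗
  U1 stuck-at-0: output 0 ✗
  U1 stuck-at-1: output 1 ✓
  U2 stuck-at-0: output 0 ✗
  U2 stuck-at-1: output 0 ✗
  U3 stuck-at-0: output 0 ✗
  U3 stuck-at-1: output 1 ✓
  U4 stuck-at-0: output 0 ✗
  U4 stuck-at-1: output 1 ✓
  U5 stuck-at-0: output 0 ✗
  U5 stuck-at-1: output 1 ✓
Consistent faults: {U1 stuck-at-1, U3 stuck-at-1, U4 stuck-at-1, U5 stuck-at-1} — 4 in all.

4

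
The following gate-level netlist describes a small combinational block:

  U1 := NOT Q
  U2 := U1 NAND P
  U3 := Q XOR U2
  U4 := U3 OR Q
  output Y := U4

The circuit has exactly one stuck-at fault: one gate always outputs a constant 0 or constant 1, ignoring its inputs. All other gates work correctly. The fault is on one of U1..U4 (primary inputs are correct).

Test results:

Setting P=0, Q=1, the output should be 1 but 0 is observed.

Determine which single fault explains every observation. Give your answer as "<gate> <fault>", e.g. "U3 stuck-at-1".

Fault-free values for test 1 (P=0, Q=1): U1=0, U2=1, U3=0, U4=1, giving Y=1. Observed 0.
Test 1: faults giving observed 0 are {U4 stuck-at-0}.
Only U4 stuck-at-0 is consistent with every test.

U4 stuck-at-0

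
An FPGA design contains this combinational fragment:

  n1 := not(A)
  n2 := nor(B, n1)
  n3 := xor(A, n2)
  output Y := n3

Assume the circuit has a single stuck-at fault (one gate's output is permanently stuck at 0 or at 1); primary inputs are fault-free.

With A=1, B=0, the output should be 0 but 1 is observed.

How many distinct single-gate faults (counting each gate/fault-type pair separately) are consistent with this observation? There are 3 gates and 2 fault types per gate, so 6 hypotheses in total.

Fault-free: n1=0, n2=1, n3=0 → 0. Observed 1.
  n1 stuck-at-0: output 0 ✗
  n1 stuck-at-1: output 1 ✓
  n2 stuck-at-0: output 1 ✓
  n2 stuck-at-1: output 0 ✗
  n3 stuck-at-0: output 0 ✗
  n3 stuck-at-1: output 1 ✓
Consistent faults: {n1 stuck-at-1, n2 stuck-at-0, n3 stuck-at-1} — 3 in all.

3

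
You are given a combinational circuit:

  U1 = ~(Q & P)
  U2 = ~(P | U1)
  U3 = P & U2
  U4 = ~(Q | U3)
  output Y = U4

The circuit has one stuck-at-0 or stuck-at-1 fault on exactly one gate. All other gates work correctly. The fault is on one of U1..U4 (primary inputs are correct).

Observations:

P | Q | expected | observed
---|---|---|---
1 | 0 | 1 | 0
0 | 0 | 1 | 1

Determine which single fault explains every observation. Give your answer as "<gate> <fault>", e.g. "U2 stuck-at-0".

U2 stuck-at-1

Fault-free values for test 1 (P=1, Q=0): U1=1, U2=0, U3=0, U4=1, giving Y=1. Observed 0.
Test 1: faults giving observed 0 are {U2 stuck-at-1, U3 stuck-at-1, U4 stuck-at-0}.
Test 2 (P=0, Q=0): fault-free U1=1, U2=0, U3=0, U4=1 → 1; observed 1. Eliminates U3 stuck-at-1, U4 stuck-at-0.
Only U2 stuck-at-1 is consistent with every test.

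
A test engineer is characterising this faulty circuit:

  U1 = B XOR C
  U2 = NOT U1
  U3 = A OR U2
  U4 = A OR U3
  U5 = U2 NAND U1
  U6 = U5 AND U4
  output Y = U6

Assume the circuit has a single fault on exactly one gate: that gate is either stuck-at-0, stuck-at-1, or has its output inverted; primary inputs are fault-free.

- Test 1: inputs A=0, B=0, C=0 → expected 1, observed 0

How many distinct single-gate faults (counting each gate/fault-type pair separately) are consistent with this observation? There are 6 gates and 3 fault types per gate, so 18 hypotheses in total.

Fault-free: U1=0, U2=1, U3=1, U4=1, U5=1, U6=1 → 1. Observed 0.
  U1: stuck-at-1, inverted output ✓; others ✗
  U2: stuck-at-0, inverted output ✓; others ✗
  U3: stuck-at-0, inverted output ✓; others ✗
  U4: stuck-at-0, inverted output ✓; others ✗
  U5: stuck-at-0, inverted output ✓; others ✗
  U6: stuck-at-0, inverted output ✓; others ✗
Consistent faults: {U1 stuck-at-1, U1 inverted output, U2 stuck-at-0, U2 inverted output, U3 stuck-at-0, U3 inverted output, U4 stuck-at-0, U4 inverted output, U5 stuck-at-0, U5 inverted output, U6 stuck-at-0, U6 inverted output} — 12 in all.

12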